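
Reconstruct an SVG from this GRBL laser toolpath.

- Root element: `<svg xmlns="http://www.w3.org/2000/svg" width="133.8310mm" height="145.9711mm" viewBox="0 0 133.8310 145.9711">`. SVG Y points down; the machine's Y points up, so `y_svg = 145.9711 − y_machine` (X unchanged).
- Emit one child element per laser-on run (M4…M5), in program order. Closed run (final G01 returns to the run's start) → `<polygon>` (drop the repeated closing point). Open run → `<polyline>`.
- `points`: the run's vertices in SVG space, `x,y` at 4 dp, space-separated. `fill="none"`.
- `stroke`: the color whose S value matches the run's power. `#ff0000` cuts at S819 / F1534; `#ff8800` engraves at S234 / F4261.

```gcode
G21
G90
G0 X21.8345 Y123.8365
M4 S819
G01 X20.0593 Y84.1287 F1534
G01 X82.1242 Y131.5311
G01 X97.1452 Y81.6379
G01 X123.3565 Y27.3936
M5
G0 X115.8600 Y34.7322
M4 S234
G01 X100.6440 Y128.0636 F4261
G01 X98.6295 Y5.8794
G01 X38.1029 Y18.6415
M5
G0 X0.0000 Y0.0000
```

y_svg = 145.9711 − y_m.

[1] S819→`#ff0000` (cut); open run; points: 21.8345,22.1346 20.0593,61.8424 82.1242,14.4400 97.1452,64.3332 123.3565,118.5775

[2] S234→`#ff8800` (engrave); open run; points: 115.8600,111.2389 100.6440,17.9075 98.6295,140.0917 38.1029,127.3296

<svg xmlns="http://www.w3.org/2000/svg" width="133.8310mm" height="145.9711mm" viewBox="0 0 133.8310 145.9711">
  <polyline points="21.8345,22.1346 20.0593,61.8424 82.1242,14.4400 97.1452,64.3332 123.3565,118.5775" fill="none" stroke="#ff0000"/>
  <polyline points="115.8600,111.2389 100.6440,17.9075 98.6295,140.0917 38.1029,127.3296" fill="none" stroke="#ff8800"/>
</svg>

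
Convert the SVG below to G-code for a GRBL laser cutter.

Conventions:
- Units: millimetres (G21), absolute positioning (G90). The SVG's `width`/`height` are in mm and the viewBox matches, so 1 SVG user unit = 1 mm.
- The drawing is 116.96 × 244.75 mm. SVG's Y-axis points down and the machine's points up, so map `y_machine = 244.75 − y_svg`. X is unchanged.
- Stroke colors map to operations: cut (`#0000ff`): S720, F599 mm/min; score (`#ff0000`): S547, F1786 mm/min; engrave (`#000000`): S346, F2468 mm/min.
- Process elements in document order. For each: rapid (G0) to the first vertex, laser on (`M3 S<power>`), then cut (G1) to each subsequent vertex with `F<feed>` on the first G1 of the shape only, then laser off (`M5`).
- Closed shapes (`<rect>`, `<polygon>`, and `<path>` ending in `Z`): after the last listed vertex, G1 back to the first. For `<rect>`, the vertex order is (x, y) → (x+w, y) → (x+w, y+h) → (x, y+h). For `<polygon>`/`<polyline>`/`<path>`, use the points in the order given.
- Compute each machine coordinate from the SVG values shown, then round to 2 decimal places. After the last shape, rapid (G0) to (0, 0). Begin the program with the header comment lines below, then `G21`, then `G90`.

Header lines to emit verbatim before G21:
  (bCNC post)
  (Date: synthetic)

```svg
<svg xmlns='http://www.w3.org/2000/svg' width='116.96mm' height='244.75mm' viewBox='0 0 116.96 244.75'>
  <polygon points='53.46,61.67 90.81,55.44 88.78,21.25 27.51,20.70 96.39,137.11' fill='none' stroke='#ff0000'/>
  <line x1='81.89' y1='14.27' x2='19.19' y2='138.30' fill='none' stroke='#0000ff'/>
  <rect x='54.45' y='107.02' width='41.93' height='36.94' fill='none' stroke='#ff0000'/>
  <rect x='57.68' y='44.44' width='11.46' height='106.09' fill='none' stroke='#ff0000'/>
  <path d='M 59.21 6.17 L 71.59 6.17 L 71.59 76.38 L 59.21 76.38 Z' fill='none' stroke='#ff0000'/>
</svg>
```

Since the viewBox matches the mm dimensions, user units are millimetres directly. The only transform is the Y-flip y_m = 244.75 − y_svg.

Shape 1 is a closed polygon drawn with `<polygon>`. Its stroke #ff0000 means score at S547, F1786. After flipping Y the toolpath is (53.46,183.08) → (90.81,189.31) → (88.78,223.50) → (27.51,224.05) → (96.39,107.64) → (53.46,183.08), returning to the start.

Shape 2 is a line segment drawn with `<line>`. Its stroke #0000ff means cut at S720, F599. After flipping Y the toolpath is (81.89,230.48) → (19.19,106.45).

Shape 3 is a rectangle drawn with `<rect>`. Its stroke #ff0000 means score at S547, F1786. After flipping Y the toolpath is (54.45,137.73) → (96.38,137.73) → (96.38,100.79) → (54.45,100.79) → (54.45,137.73), returning to the start.

Shape 4 is a rectangle drawn with `<rect>`. Its stroke #ff0000 means score at S547, F1786. After flipping Y the toolpath is (57.68,200.31) → (69.14,200.31) → (69.14,94.22) → (57.68,94.22) → (57.68,200.31), returning to the start.

Shape 5 is a rectangle drawn with `<path>`. Its stroke #ff0000 means score at S547, F1786. After flipping Y the toolpath is (59.21,238.58) → (71.59,238.58) → (71.59,168.37) → (59.21,168.37) → (59.21,238.58), returning to the start.

(bCNC post)
(Date: synthetic)
G21
G90
G0 X53.46 Y183.08
M3 S547
G1 X90.81 Y189.31 F1786
G1 X88.78 Y223.50
G1 X27.51 Y224.05
G1 X96.39 Y107.64
G1 X53.46 Y183.08
M5
G0 X81.89 Y230.48
M3 S720
G1 X19.19 Y106.45 F599
M5
G0 X54.45 Y137.73
M3 S547
G1 X96.38 Y137.73 F1786
G1 X96.38 Y100.79
G1 X54.45 Y100.79
G1 X54.45 Y137.73
M5
G0 X57.68 Y200.31
M3 S547
G1 X69.14 Y200.31 F1786
G1 X69.14 Y94.22
G1 X57.68 Y94.22
G1 X57.68 Y200.31
M5
G0 X59.21 Y238.58
M3 S547
G1 X71.59 Y238.58 F1786
G1 X71.59 Y168.37
G1 X59.21 Y168.37
G1 X59.21 Y238.58
M5
G0 X0.00 Y0.00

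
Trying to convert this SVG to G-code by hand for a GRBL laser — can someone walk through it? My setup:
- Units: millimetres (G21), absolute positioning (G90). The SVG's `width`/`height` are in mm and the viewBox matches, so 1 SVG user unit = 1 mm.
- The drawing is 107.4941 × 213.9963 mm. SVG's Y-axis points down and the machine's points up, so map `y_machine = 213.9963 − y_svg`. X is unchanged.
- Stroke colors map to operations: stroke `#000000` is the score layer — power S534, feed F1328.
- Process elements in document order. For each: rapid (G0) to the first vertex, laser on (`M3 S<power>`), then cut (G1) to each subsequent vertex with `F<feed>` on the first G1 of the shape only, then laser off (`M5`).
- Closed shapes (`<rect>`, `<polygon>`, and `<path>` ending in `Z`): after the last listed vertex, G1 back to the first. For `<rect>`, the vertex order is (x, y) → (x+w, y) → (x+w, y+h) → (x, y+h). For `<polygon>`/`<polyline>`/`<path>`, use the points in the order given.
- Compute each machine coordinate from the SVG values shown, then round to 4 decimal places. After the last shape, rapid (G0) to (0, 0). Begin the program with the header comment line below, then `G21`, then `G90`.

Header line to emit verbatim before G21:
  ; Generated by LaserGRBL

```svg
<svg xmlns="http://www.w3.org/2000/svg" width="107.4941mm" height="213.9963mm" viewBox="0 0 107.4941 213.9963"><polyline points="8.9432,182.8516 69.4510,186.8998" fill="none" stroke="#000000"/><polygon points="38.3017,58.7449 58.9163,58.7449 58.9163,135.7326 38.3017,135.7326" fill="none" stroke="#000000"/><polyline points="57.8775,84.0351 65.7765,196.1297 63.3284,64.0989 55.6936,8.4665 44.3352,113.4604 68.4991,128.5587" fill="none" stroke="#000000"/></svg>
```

; Generated by LaserGRBL
G21
G90
G0 X8.9432 Y31.1447
M3 S534
G1 X69.4510 Y27.0965 F1328
M5
G0 X38.3017 Y155.2514
M3 S534
G1 X58.9163 Y155.2514 F1328
G1 X58.9163 Y78.2637
G1 X38.3017 Y78.2637
G1 X38.3017 Y155.2514
M5
G0 X57.8775 Y129.9612
M3 S534
G1 X65.7765 Y17.8666 F1328
G1 X63.3284 Y149.8974
G1 X55.6936 Y205.5298
G1 X44.3352 Y100.5359
G1 X68.4991 Y85.4376
M5
G0 X0.0000 Y0.0000

1 u = 1 mm; y_m = 213.9963 − y.

[1] `<polyline>` line segment, #000000→score S534 F1328: (8.9432,31.1447) → (69.4510,27.0965)

[2] `<polygon>` rectangle, #000000→score S534 F1328: (38.3017,155.2514) → (58.9163,155.2514) → (58.9163,78.2637) → (38.3017,78.2637) → (38.3017,155.2514) (closed)

[3] `<polyline>` open polyline, #000000→score S534 F1328: (57.8775,129.9612) → (65.7765,17.8666) → (63.3284,149.8974) → (55.6936,205.5298) → (44.3352,100.5359) → (68.4991,85.4376)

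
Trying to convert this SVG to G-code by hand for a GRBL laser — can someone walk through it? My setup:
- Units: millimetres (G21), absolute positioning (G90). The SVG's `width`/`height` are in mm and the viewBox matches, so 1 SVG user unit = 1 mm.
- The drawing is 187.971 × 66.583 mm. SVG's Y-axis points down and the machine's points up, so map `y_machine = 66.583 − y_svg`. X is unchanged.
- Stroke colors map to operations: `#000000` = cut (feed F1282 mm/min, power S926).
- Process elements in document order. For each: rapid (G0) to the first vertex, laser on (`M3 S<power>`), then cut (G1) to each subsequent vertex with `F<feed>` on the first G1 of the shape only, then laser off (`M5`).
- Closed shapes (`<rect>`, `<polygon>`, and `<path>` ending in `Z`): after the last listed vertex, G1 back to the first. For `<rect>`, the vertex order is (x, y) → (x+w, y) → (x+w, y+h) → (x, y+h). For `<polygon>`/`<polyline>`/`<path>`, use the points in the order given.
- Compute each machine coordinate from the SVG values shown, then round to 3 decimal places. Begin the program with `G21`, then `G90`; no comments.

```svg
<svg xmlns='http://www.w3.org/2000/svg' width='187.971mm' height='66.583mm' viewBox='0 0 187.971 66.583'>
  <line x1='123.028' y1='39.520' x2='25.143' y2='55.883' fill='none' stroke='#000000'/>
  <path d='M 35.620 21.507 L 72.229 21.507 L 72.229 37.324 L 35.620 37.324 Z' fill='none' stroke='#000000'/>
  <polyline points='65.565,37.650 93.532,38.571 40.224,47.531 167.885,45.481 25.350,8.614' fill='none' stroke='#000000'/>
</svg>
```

G21
G90
G0 X123.028 Y27.063
M3 S926
G1 X25.143 Y10.700 F1282
M5
G0 X35.620 Y45.076
M3 S926
G1 X72.229 Y45.076 F1282
G1 X72.229 Y29.259
G1 X35.620 Y29.259
G1 X35.620 Y45.076
M5
G0 X65.565 Y28.933
M3 S926
G1 X93.532 Y28.012 F1282
G1 X40.224 Y19.052
G1 X167.885 Y21.102
G1 X25.350 Y57.969
M5

viewBox `0 0 187.971 66.583` with mm width/height → 1 unit = 1 mm. Flip: y_m = 66.583 − y_svg.

**Shape 1** — `<line>` line segment, stroke `#000000` → cut (S926, F1282). Machine vertices: (123.028,27.063) → (25.143,10.700). Open path.

**Shape 2** — `<path>` rectangle, stroke `#000000` → cut (S926, F1282). Machine vertices: (35.620,45.076) → (72.229,45.076) → (72.229,29.259) → (35.620,29.259) → (35.620,45.076). Closed: final G1 returns to the first vertex.

**Shape 3** — `<polyline>` open polyline, stroke `#000000` → cut (S926, F1282). Machine vertices: (65.565,28.933) → (93.532,28.012) → (40.224,19.052) → (167.885,21.102) → (25.350,57.969). Open path.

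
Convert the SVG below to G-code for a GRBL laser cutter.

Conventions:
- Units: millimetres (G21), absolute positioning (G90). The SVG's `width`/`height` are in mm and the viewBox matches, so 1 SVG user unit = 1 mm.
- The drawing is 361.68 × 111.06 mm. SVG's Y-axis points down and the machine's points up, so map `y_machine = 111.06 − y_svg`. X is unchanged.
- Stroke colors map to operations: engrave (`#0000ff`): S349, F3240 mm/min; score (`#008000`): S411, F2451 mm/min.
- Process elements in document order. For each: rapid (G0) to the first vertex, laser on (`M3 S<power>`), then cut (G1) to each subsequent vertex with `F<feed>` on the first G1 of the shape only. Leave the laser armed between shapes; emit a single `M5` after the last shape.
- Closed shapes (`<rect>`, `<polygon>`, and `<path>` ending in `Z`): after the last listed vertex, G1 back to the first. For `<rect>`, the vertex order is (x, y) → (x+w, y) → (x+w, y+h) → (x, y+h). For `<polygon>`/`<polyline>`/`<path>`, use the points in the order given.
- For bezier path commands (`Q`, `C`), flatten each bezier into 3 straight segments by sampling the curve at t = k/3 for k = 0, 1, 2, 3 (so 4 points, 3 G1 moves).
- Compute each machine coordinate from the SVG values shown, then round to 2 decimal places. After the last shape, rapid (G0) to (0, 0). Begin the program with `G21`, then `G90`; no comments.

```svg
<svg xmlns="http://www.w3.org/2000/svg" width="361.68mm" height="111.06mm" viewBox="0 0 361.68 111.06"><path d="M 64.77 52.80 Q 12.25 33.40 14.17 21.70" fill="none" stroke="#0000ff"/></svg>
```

Since the viewBox matches the mm dimensions, user units are millimetres directly. The only transform is the Y-flip y_m = 111.06 − y_svg.

Shape 1 is a quadratic bezier drawn with `<path>`. Its stroke #0000ff means engrave at S349, F3240. After flipping Y the toolpath is (64.77,58.26) → (35.81,70.34) → (18.94,80.70) → (14.17,89.36).

G21
G90
G0 X64.77 Y58.26
M3 S349
G1 X35.81 Y70.34 F3240
G1 X18.94 Y80.70
G1 X14.17 Y89.36
M5
G0 X0.00 Y0.00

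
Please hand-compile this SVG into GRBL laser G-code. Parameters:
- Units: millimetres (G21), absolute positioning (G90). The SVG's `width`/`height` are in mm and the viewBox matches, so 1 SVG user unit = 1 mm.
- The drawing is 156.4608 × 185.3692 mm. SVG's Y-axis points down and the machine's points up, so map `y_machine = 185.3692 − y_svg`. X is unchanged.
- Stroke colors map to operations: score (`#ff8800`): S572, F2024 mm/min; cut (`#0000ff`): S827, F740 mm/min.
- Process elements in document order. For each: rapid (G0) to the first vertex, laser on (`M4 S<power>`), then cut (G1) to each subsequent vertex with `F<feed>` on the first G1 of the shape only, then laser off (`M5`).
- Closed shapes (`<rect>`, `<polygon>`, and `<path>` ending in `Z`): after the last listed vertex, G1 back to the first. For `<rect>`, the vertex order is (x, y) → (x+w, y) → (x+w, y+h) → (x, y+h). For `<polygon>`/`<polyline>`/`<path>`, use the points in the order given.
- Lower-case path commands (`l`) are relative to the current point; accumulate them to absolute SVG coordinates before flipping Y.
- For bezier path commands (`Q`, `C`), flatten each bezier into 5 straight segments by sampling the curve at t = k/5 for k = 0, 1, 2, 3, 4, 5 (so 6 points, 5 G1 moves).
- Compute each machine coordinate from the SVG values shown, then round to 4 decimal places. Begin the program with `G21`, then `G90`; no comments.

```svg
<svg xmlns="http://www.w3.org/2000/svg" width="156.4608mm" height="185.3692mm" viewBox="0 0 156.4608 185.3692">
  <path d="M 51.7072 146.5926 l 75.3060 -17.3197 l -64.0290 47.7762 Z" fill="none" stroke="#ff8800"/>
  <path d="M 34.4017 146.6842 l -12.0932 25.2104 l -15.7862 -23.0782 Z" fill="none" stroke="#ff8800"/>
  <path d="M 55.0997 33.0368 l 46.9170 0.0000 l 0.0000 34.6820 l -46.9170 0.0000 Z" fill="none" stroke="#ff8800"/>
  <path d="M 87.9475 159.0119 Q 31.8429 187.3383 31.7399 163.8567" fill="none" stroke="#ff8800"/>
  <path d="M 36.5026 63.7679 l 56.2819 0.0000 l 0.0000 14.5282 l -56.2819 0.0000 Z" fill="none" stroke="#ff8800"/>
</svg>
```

1 u = 1 mm; y_m = 185.3692 − y.

[1] `<path>` closed polygon, #ff8800→score S572 F2024: (51.7072,38.7766) → (127.0132,56.0963) → (62.9842,8.3201) → (51.7072,38.7766) (closed)

[2] `<path>` regular polygon, #ff8800→score S572 F2024: (34.4017,38.6850) → (22.3085,13.4746) → (6.5223,36.5528) → (34.4017,38.6850) (closed)

[3] `<path>` rectangle, #ff8800→score S572 F2024: (55.0997,152.3324) → (102.0167,152.3324) → (102.0167,117.6504) → (55.0997,117.6504) → (55.0997,152.3324) (closed)

[4] `<path>` quadratic bezier, #ff8800→score S572 F2024: (87.9475,26.3573) → (67.7457,17.0991) → (52.0241,11.9855) → (40.7826,11.0165) → (34.0212,14.1922) → (31.7399,21.5125)

[5] `<path>` rectangle, #ff8800→score S572 F2024: (36.5026,121.6013) → (92.7845,121.6013) → (92.7845,107.0731) → (36.5026,107.0731) → (36.5026,121.6013) (closed)

G21
G90
G0 X51.7072 Y38.7766
M4 S572
G1 X127.0132 Y56.0963 F2024
G1 X62.9842 Y8.3201
G1 X51.7072 Y38.7766
M5
G0 X34.4017 Y38.6850
M4 S572
G1 X22.3085 Y13.4746 F2024
G1 X6.5223 Y36.5528
G1 X34.4017 Y38.6850
M5
G0 X55.0997 Y152.3324
M4 S572
G1 X102.0167 Y152.3324 F2024
G1 X102.0167 Y117.6504
G1 X55.0997 Y117.6504
G1 X55.0997 Y152.3324
M5
G0 X87.9475 Y26.3573
M4 S572
G1 X67.7457 Y17.0991 F2024
G1 X52.0241 Y11.9855
G1 X40.7826 Y11.0165
G1 X34.0212 Y14.1922
G1 X31.7399 Y21.5125
M5
G0 X36.5026 Y121.6013
M4 S572
G1 X92.7845 Y121.6013 F2024
G1 X92.7845 Y107.0731
G1 X36.5026 Y107.0731
G1 X36.5026 Y121.6013
M5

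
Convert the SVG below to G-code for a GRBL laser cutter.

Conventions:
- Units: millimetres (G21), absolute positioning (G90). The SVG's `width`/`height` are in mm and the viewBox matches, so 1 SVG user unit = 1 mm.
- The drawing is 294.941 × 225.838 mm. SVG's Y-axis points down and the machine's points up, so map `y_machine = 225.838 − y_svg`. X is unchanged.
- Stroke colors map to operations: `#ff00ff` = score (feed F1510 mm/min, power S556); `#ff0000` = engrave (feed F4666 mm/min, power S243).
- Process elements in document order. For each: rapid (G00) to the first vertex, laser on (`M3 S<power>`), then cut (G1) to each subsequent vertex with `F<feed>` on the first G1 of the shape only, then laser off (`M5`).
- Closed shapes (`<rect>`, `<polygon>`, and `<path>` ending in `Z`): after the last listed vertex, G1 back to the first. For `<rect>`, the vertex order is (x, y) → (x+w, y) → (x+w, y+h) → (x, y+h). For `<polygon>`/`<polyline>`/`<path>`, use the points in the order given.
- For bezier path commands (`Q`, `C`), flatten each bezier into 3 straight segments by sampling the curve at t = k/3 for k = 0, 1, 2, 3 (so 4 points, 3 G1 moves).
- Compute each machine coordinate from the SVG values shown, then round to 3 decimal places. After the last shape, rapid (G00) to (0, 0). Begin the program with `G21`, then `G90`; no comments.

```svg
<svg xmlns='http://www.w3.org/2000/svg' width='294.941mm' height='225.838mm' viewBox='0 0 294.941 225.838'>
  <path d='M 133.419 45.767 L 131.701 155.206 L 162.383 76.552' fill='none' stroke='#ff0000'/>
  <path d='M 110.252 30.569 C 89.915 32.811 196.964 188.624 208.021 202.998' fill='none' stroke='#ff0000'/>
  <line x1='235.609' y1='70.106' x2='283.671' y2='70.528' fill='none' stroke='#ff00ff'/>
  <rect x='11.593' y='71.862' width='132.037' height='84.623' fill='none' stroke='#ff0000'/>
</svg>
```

viewBox `0 0 294.941 225.838` with mm width/height → 1 unit = 1 mm. Flip: y_m = 225.838 − y_svg.

**Shape 1** — `<path>` open polyline, stroke `#ff0000` → engrave (S243, F4666). Machine vertices: (133.419,180.071) → (131.701,70.632) → (162.383,149.286). Open path.

**Shape 2** — `<path>` cubic bezier, stroke `#ff0000` → engrave (S243, F4666). Control points (SVG): P0=(110.252,30.569), P1=(89.915,32.811), P2=(196.964,188.624), P3=(208.021,202.998); sampled at t=k/3. Machine vertices: (110.252,195.269) → (124.104,152.763) → (173.240,73.434) → (208.021,22.840). Open path.

**Shape 3** — `<line>` line segment, stroke `#ff00ff` → score (S556, F1510). Machine vertices: (235.609,155.732) → (283.671,155.310). Open path.

**Shape 4** — `<rect>` rectangle, stroke `#ff0000` → engrave (S243, F4666). Machine vertices: (11.593,153.976) → (143.630,153.976) → (143.630,69.353) → (11.593,69.353) → (11.593,153.976). Closed: final G1 returns to the first vertex.

G21
G90
G00 X133.419 Y180.071
M3 S243
G1 X131.701 Y70.632 F4666
G1 X162.383 Y149.286
M5
G00 X110.252 Y195.269
M3 S243
G1 X124.104 Y152.763 F4666
G1 X173.240 Y73.434
G1 X208.021 Y22.840
M5
G00 X235.609 Y155.732
M3 S556
G1 X283.671 Y155.310 F1510
M5
G00 X11.593 Y153.976
M3 S243
G1 X143.630 Y153.976 F4666
G1 X143.630 Y69.353
G1 X11.593 Y69.353
G1 X11.593 Y153.976
M5
G00 X0.000 Y0.000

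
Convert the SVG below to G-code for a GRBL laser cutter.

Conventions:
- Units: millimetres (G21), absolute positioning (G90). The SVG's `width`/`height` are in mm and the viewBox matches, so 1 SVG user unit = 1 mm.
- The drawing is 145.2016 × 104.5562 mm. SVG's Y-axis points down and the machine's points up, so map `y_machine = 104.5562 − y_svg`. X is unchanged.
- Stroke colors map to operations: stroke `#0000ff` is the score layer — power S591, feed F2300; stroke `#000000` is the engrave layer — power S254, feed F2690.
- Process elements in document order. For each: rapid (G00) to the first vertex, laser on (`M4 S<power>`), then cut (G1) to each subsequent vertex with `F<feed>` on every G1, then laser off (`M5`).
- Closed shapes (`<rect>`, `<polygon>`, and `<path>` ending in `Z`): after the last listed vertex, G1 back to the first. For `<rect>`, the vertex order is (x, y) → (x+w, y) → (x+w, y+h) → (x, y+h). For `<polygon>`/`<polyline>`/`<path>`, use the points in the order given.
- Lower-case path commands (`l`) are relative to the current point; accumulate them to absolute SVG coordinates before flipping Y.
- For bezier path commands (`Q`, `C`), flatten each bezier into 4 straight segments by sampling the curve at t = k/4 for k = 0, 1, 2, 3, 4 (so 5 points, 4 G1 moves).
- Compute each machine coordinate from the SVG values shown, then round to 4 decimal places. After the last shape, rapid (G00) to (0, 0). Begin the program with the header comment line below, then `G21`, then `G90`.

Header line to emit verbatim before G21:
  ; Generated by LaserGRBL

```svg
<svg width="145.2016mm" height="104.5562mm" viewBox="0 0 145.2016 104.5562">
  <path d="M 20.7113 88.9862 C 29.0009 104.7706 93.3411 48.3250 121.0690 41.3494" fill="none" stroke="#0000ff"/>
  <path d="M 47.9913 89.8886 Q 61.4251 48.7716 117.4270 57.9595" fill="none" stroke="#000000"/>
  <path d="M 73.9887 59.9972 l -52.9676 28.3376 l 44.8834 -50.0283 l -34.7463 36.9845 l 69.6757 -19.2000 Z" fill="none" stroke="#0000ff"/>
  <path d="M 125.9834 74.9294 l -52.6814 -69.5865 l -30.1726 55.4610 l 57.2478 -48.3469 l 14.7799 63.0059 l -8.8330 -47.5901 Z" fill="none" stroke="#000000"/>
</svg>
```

Since the viewBox matches the mm dimensions, user units are millimetres directly. The only transform is the Y-flip y_m = 104.5562 − y_svg.

Shape 1 is a cubic bezier drawn with `<path>`. Its stroke #0000ff means score at S591, F2300. After flipping Y the toolpath is (20.7113,15.5700) → (35.9901,15.3733) → (63.6008,30.8534) → (94.8561,50.6010) → (121.0690,63.2068).

Shape 2 is a quadratic bezier drawn with `<path>`. Its stroke #000000 means engrave at S254, F2690. After flipping Y the toolpath is (47.9913,14.6676) → (57.3687,32.0820) → (72.0671,43.2084) → (92.0866,48.0466) → (117.4270,46.5967).

Shape 3 is a closed polygon drawn with `<path>`. Its stroke #0000ff means score at S591, F2300. After flipping Y the toolpath is (73.9887,44.5590) → (21.0211,16.2214) → (65.9045,66.2497) → (31.1582,29.2652) → (100.8339,48.4652) → (73.9887,44.5590), returning to the start.

Shape 4 is a closed polygon drawn with `<path>`. Its stroke #000000 means engrave at S254, F2690. After flipping Y the toolpath is (125.9834,29.6268) → (73.3020,99.2133) → (43.1294,43.7523) → (100.3772,92.0992) → (115.1571,29.0933) → (106.3241,76.6834) → (125.9834,29.6268), returning to the start.

; Generated by LaserGRBL
G21
G90
G00 X20.7113 Y15.5700
M4 S591
G1 X35.9901 Y15.3733 F2300
G1 X63.6008 Y30.8534 F2300
G1 X94.8561 Y50.6010 F2300
G1 X121.0690 Y63.2068 F2300
M5
G00 X47.9913 Y14.6676
M4 S254
G1 X57.3687 Y32.0820 F2690
G1 X72.0671 Y43.2084 F2690
G1 X92.0866 Y48.0466 F2690
G1 X117.4270 Y46.5967 F2690
M5
G00 X73.9887 Y44.5590
M4 S591
G1 X21.0211 Y16.2214 F2300
G1 X65.9045 Y66.2497 F2300
G1 X31.1582 Y29.2652 F2300
G1 X100.8339 Y48.4652 F2300
G1 X73.9887 Y44.5590 F2300
M5
G00 X125.9834 Y29.6268
M4 S254
G1 X73.3020 Y99.2133 F2690
G1 X43.1294 Y43.7523 F2690
G1 X100.3772 Y92.0992 F2690
G1 X115.1571 Y29.0933 F2690
G1 X106.3241 Y76.6834 F2690
G1 X125.9834 Y29.6268 F2690
M5
G00 X0.0000 Y0.0000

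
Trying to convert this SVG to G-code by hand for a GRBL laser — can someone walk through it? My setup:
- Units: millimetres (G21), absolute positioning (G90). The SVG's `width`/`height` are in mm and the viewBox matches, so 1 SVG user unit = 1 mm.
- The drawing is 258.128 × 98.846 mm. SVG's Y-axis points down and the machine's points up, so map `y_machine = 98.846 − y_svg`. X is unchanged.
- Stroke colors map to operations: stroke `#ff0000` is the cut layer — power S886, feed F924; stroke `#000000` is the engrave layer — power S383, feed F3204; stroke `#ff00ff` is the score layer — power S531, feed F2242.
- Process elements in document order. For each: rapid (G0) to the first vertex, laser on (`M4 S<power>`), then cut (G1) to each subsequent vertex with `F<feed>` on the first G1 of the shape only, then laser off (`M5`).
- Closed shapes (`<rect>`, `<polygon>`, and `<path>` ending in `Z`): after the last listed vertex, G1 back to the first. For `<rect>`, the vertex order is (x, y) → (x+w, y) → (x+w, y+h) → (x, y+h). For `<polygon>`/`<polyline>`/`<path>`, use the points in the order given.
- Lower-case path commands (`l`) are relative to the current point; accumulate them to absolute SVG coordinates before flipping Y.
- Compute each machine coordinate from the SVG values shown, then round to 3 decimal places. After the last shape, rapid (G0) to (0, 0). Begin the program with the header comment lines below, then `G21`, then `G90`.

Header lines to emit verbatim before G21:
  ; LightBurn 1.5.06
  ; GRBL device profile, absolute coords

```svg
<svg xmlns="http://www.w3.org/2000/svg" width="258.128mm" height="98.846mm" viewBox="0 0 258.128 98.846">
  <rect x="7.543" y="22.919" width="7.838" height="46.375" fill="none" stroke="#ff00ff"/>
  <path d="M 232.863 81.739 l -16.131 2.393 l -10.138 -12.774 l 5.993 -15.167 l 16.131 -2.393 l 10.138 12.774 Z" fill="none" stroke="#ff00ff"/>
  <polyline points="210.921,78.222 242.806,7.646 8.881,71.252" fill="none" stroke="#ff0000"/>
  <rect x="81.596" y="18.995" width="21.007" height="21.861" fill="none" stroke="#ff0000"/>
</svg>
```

; LightBurn 1.5.06
; GRBL device profile, absolute coords
G21
G90
G0 X7.543 Y75.927
M4 S531
G1 X15.381 Y75.927 F2242
G1 X15.381 Y29.552
G1 X7.543 Y29.552
G1 X7.543 Y75.927
M5
G0 X232.863 Y17.107
M4 S531
G1 X216.732 Y14.714 F2242
G1 X206.594 Y27.488
G1 X212.587 Y42.655
G1 X228.718 Y45.048
G1 X238.856 Y32.274
G1 X232.863 Y17.107
M5
G0 X210.921 Y20.624
M4 S886
G1 X242.806 Y91.200 F924
G1 X8.881 Y27.594
M5
G0 X81.596 Y79.851
M4 S886
G1 X102.603 Y79.851 F924
G1 X102.603 Y57.990
G1 X81.596 Y57.990
G1 X81.596 Y79.851
M5
G0 X0.000 Y0.000

1 u = 1 mm; y_m = 98.846 − y.

[1] `<rect>` rectangle, #ff00ff→score S531 F2242: (7.543,75.927) → (15.381,75.927) → (15.381,29.552) → (7.543,29.552) → (7.543,75.927) (closed)

[2] `<path>` regular polygon, #ff00ff→score S531 F2242: (232.863,17.107) → (216.732,14.714) → (206.594,27.488) → (212.587,42.655) → (228.718,45.048) → (238.856,32.274) → (232.863,17.107) (closed)

[3] `<polyline>` open polyline, #ff0000→cut S886 F924: (210.921,20.624) → (242.806,91.200) → (8.881,27.594)

[4] `<rect>` rectangle, #ff0000→cut S886 F924: (81.596,79.851) → (102.603,79.851) → (102.603,57.990) → (81.596,57.990) → (81.596,79.851) (closed)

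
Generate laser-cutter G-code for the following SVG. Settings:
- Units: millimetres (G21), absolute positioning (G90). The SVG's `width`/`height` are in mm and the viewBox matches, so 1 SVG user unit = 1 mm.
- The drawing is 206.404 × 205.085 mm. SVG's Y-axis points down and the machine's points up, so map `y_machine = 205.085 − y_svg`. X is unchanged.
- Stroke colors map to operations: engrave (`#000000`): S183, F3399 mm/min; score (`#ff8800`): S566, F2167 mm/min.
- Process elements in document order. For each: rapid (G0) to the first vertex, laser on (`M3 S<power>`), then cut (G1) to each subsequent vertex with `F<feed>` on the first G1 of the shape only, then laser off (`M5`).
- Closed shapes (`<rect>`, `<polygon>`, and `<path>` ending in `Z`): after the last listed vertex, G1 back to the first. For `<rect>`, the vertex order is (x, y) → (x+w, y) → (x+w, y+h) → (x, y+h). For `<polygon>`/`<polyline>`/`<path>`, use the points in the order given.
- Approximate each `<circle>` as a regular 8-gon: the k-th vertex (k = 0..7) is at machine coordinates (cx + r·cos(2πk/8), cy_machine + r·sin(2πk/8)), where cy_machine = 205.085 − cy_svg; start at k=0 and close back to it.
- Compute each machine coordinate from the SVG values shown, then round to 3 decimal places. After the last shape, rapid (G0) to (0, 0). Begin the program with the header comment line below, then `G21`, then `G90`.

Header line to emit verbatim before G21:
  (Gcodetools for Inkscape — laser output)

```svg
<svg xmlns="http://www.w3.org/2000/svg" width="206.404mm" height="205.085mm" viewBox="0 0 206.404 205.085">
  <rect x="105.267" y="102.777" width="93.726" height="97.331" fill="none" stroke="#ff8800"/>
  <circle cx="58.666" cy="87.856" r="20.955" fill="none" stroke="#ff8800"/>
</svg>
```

(Gcodetools for Inkscape — laser output)
G21
G90
G0 X105.267 Y102.308
M3 S566
G1 X198.993 Y102.308 F2167
G1 X198.993 Y4.977
G1 X105.267 Y4.977
G1 X105.267 Y102.308
M5
G0 X79.621 Y117.229
M3 S566
G1 X73.483 Y132.046 F2167
G1 X58.666 Y138.184
G1 X43.849 Y132.046
G1 X37.711 Y117.229
G1 X43.849 Y102.412
G1 X58.666 Y96.274
G1 X73.483 Y102.412
G1 X79.621 Y117.229
M5
G0 X0.000 Y0.000

Since the viewBox matches the mm dimensions, user units are millimetres directly. The only transform is the Y-flip y_m = 205.085 − y_svg.

Shape 1 is a rectangle drawn with `<rect>`. Its stroke #ff8800 means score at S566, F2167. After flipping Y the toolpath is (105.267,102.308) → (198.993,102.308) → (198.993,4.977) → (105.267,4.977) → (105.267,102.308), returning to the start.

Shape 2 is a circle drawn with `<circle>`. Its stroke #ff8800 means score at S566, F2167. After flipping Y the toolpath is (79.621,117.229) → (73.483,132.046) → (58.666,138.184) → (43.849,132.046) → (37.711,117.229) → (43.849,102.412) → (58.666,96.274) → (73.483,102.412) → (79.621,117.229), returning to the start.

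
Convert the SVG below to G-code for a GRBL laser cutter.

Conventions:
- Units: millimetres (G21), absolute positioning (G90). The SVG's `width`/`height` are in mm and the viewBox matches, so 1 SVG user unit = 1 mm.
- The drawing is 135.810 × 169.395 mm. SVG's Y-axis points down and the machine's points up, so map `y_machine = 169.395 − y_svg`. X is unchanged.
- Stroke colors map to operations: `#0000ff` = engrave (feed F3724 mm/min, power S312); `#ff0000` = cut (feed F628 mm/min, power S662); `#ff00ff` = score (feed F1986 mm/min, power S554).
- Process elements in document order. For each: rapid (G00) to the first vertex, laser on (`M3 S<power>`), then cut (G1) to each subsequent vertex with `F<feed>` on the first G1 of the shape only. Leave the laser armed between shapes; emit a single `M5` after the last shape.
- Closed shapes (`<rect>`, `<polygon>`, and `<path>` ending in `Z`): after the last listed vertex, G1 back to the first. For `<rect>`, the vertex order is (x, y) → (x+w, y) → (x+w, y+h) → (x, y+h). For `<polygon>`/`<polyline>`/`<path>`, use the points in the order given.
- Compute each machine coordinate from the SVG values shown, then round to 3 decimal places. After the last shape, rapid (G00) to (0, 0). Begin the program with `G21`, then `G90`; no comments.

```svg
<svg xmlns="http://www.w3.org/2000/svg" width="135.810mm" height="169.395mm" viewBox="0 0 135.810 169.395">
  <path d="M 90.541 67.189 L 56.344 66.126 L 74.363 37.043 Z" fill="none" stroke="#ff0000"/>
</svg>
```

G21
G90
G00 X90.541 Y102.206
M3 S662
G1 X56.344 Y103.269 F628
G1 X74.363 Y132.352
G1 X90.541 Y102.206
M5
G00 X0.000 Y0.000

viewBox `0 0 135.810 169.395` with mm width/height → 1 unit = 1 mm. Flip: y_m = 169.395 − y_svg.

**Shape 1** — `<path>` regular polygon, stroke `#ff0000` → cut (S662, F628). Machine vertices: (90.541,102.206) → (56.344,103.269) → (74.363,132.352) → (90.541,102.206). Closed: final G1 returns to the first vertex.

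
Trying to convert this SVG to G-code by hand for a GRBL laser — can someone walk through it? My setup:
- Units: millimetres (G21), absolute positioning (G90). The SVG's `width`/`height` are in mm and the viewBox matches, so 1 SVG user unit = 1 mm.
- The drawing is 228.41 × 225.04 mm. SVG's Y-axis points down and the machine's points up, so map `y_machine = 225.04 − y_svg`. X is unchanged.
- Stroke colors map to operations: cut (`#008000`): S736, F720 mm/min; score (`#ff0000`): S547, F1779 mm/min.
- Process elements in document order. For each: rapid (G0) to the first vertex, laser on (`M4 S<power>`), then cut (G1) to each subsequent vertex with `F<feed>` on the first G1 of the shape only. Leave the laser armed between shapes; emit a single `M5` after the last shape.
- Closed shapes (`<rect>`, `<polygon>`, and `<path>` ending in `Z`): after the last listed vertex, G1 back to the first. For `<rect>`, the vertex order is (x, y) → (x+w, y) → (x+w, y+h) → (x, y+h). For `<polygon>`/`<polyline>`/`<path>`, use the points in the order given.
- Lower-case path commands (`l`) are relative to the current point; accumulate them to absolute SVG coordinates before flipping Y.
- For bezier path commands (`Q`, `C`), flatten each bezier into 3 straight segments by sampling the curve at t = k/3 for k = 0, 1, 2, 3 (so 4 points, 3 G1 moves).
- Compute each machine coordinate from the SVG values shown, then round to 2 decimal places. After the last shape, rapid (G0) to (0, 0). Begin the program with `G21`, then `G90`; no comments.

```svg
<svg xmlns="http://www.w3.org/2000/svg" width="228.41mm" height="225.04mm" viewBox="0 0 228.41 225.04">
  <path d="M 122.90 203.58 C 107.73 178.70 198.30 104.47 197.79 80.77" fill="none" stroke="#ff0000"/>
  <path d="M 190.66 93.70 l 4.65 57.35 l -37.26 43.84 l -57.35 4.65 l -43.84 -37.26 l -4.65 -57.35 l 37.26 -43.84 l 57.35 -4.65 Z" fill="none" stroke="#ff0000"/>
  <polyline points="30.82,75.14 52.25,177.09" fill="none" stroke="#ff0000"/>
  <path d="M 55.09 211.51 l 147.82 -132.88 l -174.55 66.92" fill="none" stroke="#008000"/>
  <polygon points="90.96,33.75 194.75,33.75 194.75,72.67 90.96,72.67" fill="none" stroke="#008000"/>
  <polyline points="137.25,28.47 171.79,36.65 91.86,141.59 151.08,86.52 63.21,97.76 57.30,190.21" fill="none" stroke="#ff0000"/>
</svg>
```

G21
G90
G0 X122.90 Y21.46
M4 S547
G1 X135.69 Y59.09 F1779
G1 X175.23 Y107.43
G1 X197.79 Y144.27
G0 X190.66 Y131.34
M4 S547
G1 X195.31 Y73.99 F1779
G1 X158.05 Y30.15
G1 X100.70 Y25.50
G1 X56.86 Y62.76
G1 X52.21 Y120.11
G1 X89.47 Y163.95
G1 X146.82 Y168.60
G1 X190.66 Y131.34
G0 X30.82 Y149.90
M4 S547
G1 X52.25 Y47.95 F1779
G0 X55.09 Y13.53
M4 S736
G1 X202.91 Y146.41 F720
G1 X28.36 Y79.49
G0 X90.96 Y191.29
M4 S736
G1 X194.75 Y191.29 F720
G1 X194.75 Y152.37
G1 X90.96 Y152.37
G1 X90.96 Y191.29
G0 X137.25 Y196.57
M4 S547
G1 X171.79 Y188.39 F1779
G1 X91.86 Y83.45
G1 X151.08 Y138.52
G1 X63.21 Y127.28
G1 X57.30 Y34.83
M5
G0 X0.00 Y0.00

Since the viewBox matches the mm dimensions, user units are millimetres directly. The only transform is the Y-flip y_m = 225.04 − y_svg.

Shape 1 is a cubic bezier drawn with `<path>`. Its stroke #ff0000 means score at S547, F1779. After flipping Y the toolpath is (122.90,21.46) → (135.69,59.09) → (175.23,107.43) → (197.79,144.27).

Shape 2 is a regular polygon drawn with `<path>`. Its stroke #ff0000 means score at S547, F1779. After flipping Y the toolpath is (190.66,131.34) → (195.31,73.99) → (158.05,30.15) → (100.70,25.50) → (56.86,62.76) → (52.21,120.11) → (89.47,163.95) → (146.82,168.60) → (190.66,131.34), returning to the start.

Shape 3 is a line segment drawn with `<polyline>`. Its stroke #ff0000 means score at S547, F1779. After flipping Y the toolpath is (30.82,149.90) → (52.25,47.95).

Shape 4 is a open polyline drawn with `<path>`. Its stroke #008000 means cut at S736, F720. After flipping Y the toolpath is (55.09,13.53) → (202.91,146.41) → (28.36,79.49).

Shape 5 is a rectangle drawn with `<polygon>`. Its stroke #008000 means cut at S736, F720. After flipping Y the toolpath is (90.96,191.29) → (194.75,191.29) → (194.75,152.37) → (90.96,152.37) → (90.96,191.29), returning to the start.

Shape 6 is a open polyline drawn with `<polyline>`. Its stroke #ff0000 means score at S547, F1779. After flipping Y the toolpath is (137.25,196.57) → (171.79,188.39) → (91.86,83.45) → (151.08,138.52) → (63.21,127.28) → (57.30,34.83).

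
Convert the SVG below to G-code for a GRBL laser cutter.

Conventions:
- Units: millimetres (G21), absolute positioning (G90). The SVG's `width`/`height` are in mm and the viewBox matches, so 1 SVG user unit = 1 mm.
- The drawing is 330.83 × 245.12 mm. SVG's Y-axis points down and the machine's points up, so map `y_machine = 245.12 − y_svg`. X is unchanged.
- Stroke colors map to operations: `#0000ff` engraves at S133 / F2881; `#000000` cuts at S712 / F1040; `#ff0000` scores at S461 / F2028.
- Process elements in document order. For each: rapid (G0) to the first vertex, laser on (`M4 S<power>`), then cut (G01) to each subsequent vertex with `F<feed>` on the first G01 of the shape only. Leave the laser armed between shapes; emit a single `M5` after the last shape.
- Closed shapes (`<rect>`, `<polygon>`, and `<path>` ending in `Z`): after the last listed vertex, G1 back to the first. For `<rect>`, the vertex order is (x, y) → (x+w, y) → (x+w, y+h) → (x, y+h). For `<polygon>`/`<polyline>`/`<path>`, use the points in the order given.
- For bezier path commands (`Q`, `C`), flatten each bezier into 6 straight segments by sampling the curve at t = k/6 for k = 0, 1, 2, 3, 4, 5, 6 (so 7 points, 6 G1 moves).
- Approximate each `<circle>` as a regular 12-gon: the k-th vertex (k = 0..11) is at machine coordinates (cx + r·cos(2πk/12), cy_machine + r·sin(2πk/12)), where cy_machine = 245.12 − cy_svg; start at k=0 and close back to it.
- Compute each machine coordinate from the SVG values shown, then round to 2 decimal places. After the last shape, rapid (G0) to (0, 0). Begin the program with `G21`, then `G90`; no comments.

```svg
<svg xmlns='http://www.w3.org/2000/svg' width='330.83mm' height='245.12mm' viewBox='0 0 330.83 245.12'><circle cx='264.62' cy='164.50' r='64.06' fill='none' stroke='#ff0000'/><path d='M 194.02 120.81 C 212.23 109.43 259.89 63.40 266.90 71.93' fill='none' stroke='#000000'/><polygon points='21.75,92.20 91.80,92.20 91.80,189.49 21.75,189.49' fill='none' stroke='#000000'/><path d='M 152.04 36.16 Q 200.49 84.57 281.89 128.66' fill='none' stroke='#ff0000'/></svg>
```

G21
G90
G0 X328.68 Y80.62
M4 S461
G01 X320.10 Y112.65 F2028
G01 X296.65 Y136.10
G01 X264.62 Y144.68
G01 X232.59 Y136.10
G01 X209.14 Y112.65
G01 X200.56 Y80.62
G01 X209.14 Y48.59
G01 X232.59 Y25.14
G01 X264.62 Y16.56
G01 X296.65 Y25.14
G01 X320.10 Y48.59
G01 X328.68 Y80.62
G0 X194.02 Y124.31
M4 S712
G01 X205.25 Y132.47 F1040
G01 X219.45 Y143.94
G01 X234.66 Y156.22
G01 X248.94 Y166.84
G01 X260.33 Y173.32
G01 X266.90 Y173.19
G0 X21.75 Y152.92
M4 S712
G01 X91.80 Y152.92 F1040
G01 X91.80 Y55.63
G01 X21.75 Y55.63
G01 X21.75 Y152.92
G0 X152.04 Y208.96
M4 S461
G01 X169.11 Y192.94 F2028
G01 X188.00 Y177.17
G01 X208.73 Y161.63
G01 X231.28 Y146.33
G01 X255.67 Y131.28
G01 X281.89 Y116.46
M5
G0 X0.00 Y0.00

1 u = 1 mm; y_m = 245.12 − y.

[1] `<circle>` circle, #ff0000→score S461 F2028: (328.68,80.62) → (320.10,112.65) → (296.65,136.10) → (264.62,144.68) → (232.59,136.10) → (209.14,112.65) → (200.56,80.62) → (209.14,48.59) → (232.59,25.14) → (264.62,16.56) → (296.65,25.14) → (320.10,48.59) → (328.68,80.62) (closed)

[2] `<path>` cubic bezier, #000000→cut S712 F1040: (194.02,124.31) → (205.25,132.47) → (219.45,143.94) → (234.66,156.22) → (248.94,166.84) → (260.33,173.32) → (266.90,173.19)

[3] `<polygon>` rectangle, #000000→cut S712 F1040: (21.75,152.92) → (91.80,152.92) → (91.80,55.63) → (21.75,55.63) → (21.75,152.92) (closed)

[4] `<path>` quadratic bezier, #ff0000→score S461 F2028: (152.04,208.96) → (169.11,192.94) → (188.00,177.17) → (208.73,161.63) → (231.28,146.33) → (255.67,131.28) → (281.89,116.46)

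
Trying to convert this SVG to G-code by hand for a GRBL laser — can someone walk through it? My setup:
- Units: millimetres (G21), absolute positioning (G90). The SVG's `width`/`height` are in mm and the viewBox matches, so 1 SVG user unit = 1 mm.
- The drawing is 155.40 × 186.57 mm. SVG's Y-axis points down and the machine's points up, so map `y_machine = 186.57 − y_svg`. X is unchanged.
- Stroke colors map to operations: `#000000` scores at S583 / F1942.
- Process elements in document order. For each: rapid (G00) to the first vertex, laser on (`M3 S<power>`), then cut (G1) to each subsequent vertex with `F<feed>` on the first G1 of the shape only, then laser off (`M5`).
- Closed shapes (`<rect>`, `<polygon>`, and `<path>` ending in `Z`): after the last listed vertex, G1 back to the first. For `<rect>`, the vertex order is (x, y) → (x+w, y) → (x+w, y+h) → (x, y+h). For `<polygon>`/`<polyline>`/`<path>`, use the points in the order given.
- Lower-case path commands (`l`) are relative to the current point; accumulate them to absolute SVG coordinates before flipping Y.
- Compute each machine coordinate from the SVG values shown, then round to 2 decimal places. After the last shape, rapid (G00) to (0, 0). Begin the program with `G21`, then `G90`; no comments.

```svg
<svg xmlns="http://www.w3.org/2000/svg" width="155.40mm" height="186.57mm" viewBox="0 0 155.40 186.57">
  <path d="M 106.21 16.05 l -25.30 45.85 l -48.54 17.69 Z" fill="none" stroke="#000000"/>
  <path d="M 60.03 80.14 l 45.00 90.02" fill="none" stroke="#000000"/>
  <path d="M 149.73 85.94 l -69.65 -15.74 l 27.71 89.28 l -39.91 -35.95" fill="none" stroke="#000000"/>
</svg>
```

viewBox `0 0 155.40 186.57` with mm width/height → 1 unit = 1 mm. Flip: y_m = 186.57 − y_svg.

**Shape 1** — `<path>` closed polygon, stroke `#000000` → score (S583, F1942). Machine vertices: (106.21,170.52) → (80.91,124.67) → (32.37,106.98) → (106.21,170.52). Closed: final G1 returns to the first vertex.

**Shape 2** — `<path>` line segment, stroke `#000000` → score (S583, F1942). Machine vertices: (60.03,106.43) → (105.03,16.41). Open path.

**Shape 3** — `<path>` open polyline, stroke `#000000` → score (S583, F1942). Machine vertices: (149.73,100.63) → (80.08,116.37) → (107.79,27.09) → (67.88,63.04). Open path.

G21
G90
G00 X106.21 Y170.52
M3 S583
G1 X80.91 Y124.67 F1942
G1 X32.37 Y106.98
G1 X106.21 Y170.52
M5
G00 X60.03 Y106.43
M3 S583
G1 X105.03 Y16.41 F1942
M5
G00 X149.73 Y100.63
M3 S583
G1 X80.08 Y116.37 F1942
G1 X107.79 Y27.09
G1 X67.88 Y63.04
M5
G00 X0.00 Y0.00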